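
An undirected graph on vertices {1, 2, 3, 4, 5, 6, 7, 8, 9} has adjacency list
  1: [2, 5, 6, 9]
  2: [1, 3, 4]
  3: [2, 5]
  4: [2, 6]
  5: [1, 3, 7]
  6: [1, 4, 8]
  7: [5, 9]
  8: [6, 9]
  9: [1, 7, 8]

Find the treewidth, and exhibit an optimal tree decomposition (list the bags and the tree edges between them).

Treewidth 3.
Bags: B1 = {4, 6, 8, 9}  B2 = {1, 4, 6, 9}  B3 = {1, 2, 4, 9}  B4 = {1, 2, 7, 9}  B5 = {1, 2, 5, 7}  B6 = {2, 3, 5, 7}
Tree: B1–B2, B2–B3, B3–B4, B4–B5, B5–B6

Each bag holds 4 vertices, so the decomposition has width 3, which upper-bounds the treewidth. For the lower bound: the 4 vertex sets {4,6,8}, {9}, {1}, {2,3,5,7} are disjoint, each induces a connected subgraph, and every pair is joined by at least one edge of G. Contracting each set to a single vertex therefore yields K_{4} as a minor, and since treewidth is minor-monotone, tw(G) ≥ tw(K_{4}) = 3. The upper and lower bounds meet at 3, so that is the treewidth.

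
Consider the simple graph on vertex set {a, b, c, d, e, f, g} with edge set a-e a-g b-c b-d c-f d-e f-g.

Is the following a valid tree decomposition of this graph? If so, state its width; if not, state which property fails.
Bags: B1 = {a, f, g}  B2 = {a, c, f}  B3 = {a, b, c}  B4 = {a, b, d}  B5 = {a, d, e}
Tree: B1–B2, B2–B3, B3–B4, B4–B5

Vertex coverage: the bags together contain {a, b, c, d, e, f, g}, the full vertex set. Edge coverage: each edge of G has both endpoints in at least one bag. Running intersection: for every vertex, the bags containing it form a connected subtree. All three properties hold, so this is a valid tree decomposition of width max|bag| − 1 = 2, and hence tw(G) ≤ 2.

Yes; width 2.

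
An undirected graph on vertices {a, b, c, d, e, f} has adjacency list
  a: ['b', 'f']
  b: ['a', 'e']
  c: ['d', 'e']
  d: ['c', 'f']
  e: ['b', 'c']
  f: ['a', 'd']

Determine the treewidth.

2

A width-2 tree decomposition is:
Bags: B1 = {c, d, f}  B2 = {c, e, f}  B3 = {b, e, f}  B4 = {a, b, f}
Tree: B1–B2, B2–B3, B3–B4
Each bag holds 3 vertices, so the decomposition has width 2, which upper-bounds the treewidth. The edges f–d–c–e–b–a–f form a cycle, so G is not a tree and its treewidth is at least 2. The upper and lower bounds meet at 2, so that is the treewidth.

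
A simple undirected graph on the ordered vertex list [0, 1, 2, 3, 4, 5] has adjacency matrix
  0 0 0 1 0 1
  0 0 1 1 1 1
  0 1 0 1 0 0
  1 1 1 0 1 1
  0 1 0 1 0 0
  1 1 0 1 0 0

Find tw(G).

2

A width-2 tree decomposition is:
Bags: B1 = {1, 3, 4}  B2 = {1, 3, 5}  B3 = {1, 2, 3}  B4 = {0, 3, 5}
Tree: B1–B2, B2–B3, B2–B4
The largest bag has 3 vertices, giving width 2; this decomposition certifies tw(G) ≤ 2. Conversely, {0, 3, 5} is a clique of size 3, and the vertices of any clique must share a bag in every tree decomposition; so some bag has ≥ 3 vertices and tw(G) ≥ 2. The upper and lower bounds meet at 2, so that is the treewidth.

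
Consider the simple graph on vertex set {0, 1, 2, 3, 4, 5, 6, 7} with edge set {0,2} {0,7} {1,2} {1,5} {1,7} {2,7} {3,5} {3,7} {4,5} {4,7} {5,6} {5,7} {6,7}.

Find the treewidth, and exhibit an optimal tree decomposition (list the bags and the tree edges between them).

Each bag holds 3 vertices, so the decomposition has width 2, which upper-bounds the treewidth. For the lower bound, the 3 vertices {0, 2, 7} are pairwise adjacent, and any tree decomposition puts a clique entirely inside one bag — forcing width ≥ 2. Hence tw(G) = 2 exactly.

Treewidth 2.
Bags: B1 = {1, 2, 7}  B2 = {1, 5, 7}  B3 = {4, 5, 7}  B4 = {3, 5, 7}  B5 = {5, 6, 7}  B6 = {0, 2, 7}
Tree: B1–B2, B2–B3, B3–B4, B3–B5, B1–B6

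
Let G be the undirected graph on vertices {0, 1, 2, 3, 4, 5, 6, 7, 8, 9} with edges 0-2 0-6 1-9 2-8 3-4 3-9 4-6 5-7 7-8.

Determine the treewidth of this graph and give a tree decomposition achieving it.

Each bag holds 2 vertices, so the decomposition has width 1, which upper-bounds the treewidth. G has an edge, so its treewidth is at least 1. Hence tw(G) = 1 exactly.

Treewidth 1.
One such decomposition:
Bags: B1 = {1, 9}  B2 = {3, 9}  B3 = {3, 4}  B4 = {4, 6}  B5 = {0, 6}  B6 = {0, 2}  B7 = {2, 8}  B8 = {7, 8}  B9 = {5, 7}
Tree: B1–B2, B2–B3, B3–B4, B4–B5, B5–B6, B6–B7, B7–B8, B8–B9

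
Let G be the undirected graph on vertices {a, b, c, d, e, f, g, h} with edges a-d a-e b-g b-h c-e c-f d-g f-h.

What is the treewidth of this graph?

A width-2 tree decomposition is:
Bags: B1 = {b, d, g}  B2 = {a, b, d}  B3 = {a, b, e}  B4 = {b, c, e}  B5 = {b, c, f}  B6 = {b, f, h}
Tree: B1–B2, B2–B3, B3–B4, B4–B5, B5–B6
Every bag has size at most 3, so the width is 3 − 1 = 2 and tw(G) ≤ 2. For the lower bound, G contains the cycle b–g–d–a–e–c–f–h–b, so G is not a forest; only forests have treewidth ≤ 1, hence tw(G) ≥ 2. Combining the bounds, tw(G) = 2.

2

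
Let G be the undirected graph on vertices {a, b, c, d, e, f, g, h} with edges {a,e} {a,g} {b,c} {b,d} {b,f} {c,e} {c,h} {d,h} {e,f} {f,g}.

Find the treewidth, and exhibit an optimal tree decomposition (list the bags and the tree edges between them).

Treewidth 2.
Bags: B1 = {c, d, h}  B2 = {b, c, d}  B3 = {b, c, e}  B4 = {b, e, f}  B5 = {a, e, f}  B6 = {a, f, g}
Tree: B1–B2, B2–B3, B3–B4, B4–B5, B5–B6

The largest bag has 3 vertices, giving width 2; this decomposition certifies tw(G) ≤ 2. The edges h–d–b–c–h form a cycle, so G is not a tree and its treewidth is at least 2. The upper and lower bounds meet at 2, so that is the treewidth.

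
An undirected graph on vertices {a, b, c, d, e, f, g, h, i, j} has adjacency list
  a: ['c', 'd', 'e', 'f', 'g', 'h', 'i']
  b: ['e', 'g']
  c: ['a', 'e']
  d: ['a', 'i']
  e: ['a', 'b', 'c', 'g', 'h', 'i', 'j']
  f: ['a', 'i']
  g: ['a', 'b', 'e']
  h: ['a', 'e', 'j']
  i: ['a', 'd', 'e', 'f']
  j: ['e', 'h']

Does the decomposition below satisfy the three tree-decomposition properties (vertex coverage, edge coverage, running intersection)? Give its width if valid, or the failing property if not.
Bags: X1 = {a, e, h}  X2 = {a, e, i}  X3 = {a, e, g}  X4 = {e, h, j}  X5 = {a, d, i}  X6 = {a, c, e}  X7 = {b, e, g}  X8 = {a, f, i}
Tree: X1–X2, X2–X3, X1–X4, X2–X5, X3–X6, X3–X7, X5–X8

Every vertex of G appears in some bag (union = {a, b, c, d, e, f, g, h, i, j}); every edge is covered by a bag; and for each vertex v the set of bags containing v is connected in the bag tree. The decomposition is therefore valid. The largest bag has 3 vertices, so the width is 2.

Yes; width 2.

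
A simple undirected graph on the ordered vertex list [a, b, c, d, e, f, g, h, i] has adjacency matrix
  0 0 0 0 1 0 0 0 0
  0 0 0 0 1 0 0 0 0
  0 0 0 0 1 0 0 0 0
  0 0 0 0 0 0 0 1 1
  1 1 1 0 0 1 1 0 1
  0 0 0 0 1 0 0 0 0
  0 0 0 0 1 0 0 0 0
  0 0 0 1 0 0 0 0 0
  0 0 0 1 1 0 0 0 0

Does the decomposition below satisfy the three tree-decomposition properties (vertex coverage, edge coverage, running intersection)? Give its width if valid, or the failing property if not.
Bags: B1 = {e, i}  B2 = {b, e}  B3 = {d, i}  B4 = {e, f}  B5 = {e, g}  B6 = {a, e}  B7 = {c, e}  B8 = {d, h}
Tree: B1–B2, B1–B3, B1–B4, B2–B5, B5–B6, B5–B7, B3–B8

Every vertex of G appears in some bag (union = {a, b, c, d, e, f, g, h, i}); every edge is covered by a bag; and for each vertex v the set of bags containing v is connected in the bag tree. The decomposition is therefore valid. The largest bag has 2 vertices, so the width is 1.

Yes; width 1.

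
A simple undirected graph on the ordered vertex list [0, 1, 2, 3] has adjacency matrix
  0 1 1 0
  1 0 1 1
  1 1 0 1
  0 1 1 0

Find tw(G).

A width-2 tree decomposition is:
Bags: B1 = {1, 2, 3}  B2 = {0, 1, 2}
Tree: B1–B2
Every bag has size at most 3, so the width is 3 − 1 = 2 and tw(G) ≤ 2. Conversely, {0, 1, 2} is a clique of size 3, and the vertices of any clique must share a bag in every tree decomposition; so some bag has ≥ 3 vertices and tw(G) ≥ 2. Hence tw(G) = 2 exactly.

2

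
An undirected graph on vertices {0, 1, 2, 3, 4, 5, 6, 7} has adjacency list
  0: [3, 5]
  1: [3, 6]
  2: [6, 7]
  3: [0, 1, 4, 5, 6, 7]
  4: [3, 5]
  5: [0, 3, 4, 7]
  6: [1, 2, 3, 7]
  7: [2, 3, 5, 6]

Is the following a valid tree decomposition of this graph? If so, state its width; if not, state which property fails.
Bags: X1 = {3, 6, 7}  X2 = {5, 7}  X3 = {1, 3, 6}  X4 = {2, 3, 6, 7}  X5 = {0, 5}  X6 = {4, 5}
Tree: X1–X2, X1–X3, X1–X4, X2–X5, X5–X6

No — edge (3,5) lies in no bag.

A tree decomposition must satisfy three properties: every vertex lies in some bag; for every edge, both endpoints lie together in some bag; and for every vertex, the bags containing it form a connected subtree. Here edge (3,5) lies in no bag, so the decomposition is invalid.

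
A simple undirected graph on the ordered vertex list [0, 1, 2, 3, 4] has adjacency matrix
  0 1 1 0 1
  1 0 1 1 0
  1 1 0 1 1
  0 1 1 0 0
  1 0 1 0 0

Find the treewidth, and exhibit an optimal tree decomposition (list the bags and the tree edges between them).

Every bag has size at most 3, so the width is 3 − 1 = 2 and tw(G) ≤ 2. On the other hand G contains the 3-clique {0, 1, 2}. A clique must lie in a single bag of any decomposition, so no decomposition can have width below 2. Therefore the treewidth is 2.

Treewidth 2.
One such decomposition:
Bags: B1 = {0, 1, 2}  B2 = {0, 2, 4}  B3 = {1, 2, 3}
Tree: B1–B2, B1–B3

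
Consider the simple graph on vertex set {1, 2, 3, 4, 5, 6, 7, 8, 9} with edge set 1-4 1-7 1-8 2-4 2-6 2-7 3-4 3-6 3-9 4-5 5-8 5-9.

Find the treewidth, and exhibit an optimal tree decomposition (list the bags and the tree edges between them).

Treewidth 3.
One such decomposition:
Bags: B1 = {2, 3, 6, 9}  B2 = {2, 3, 4, 9}  B3 = {2, 4, 5, 9}  B4 = {2, 4, 5, 7}  B5 = {1, 4, 5, 7}  B6 = {1, 5, 7, 8}
Tree: B1–B2, B2–B3, B3–B4, B4–B5, B5–B6

Each bag holds 4 vertices, so the decomposition has width 3, which upper-bounds the treewidth. For the lower bound: the 4 vertex sets {3,6,9}, {2}, {4}, {1,5,7,8} are disjoint, each induces a connected subgraph, and every pair is joined by at least one edge of G. Contracting each set to a single vertex therefore yields K_{4} as a minor, and since treewidth is minor-monotone, tw(G) ≥ tw(K_{4}) = 3. Therefore the treewidth is 3.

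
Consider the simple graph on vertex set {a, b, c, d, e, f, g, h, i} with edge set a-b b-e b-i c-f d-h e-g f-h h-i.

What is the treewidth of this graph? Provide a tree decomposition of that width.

Treewidth 1.
Bags: B1 = {b, e}  B2 = {b, i}  B3 = {e, g}  B4 = {h, i}  B5 = {d, h}  B6 = {f, h}  B7 = {c, f}  B8 = {a, b}
Tree: B1–B2, B1–B3, B2–B4, B4–B5, B4–B6, B6–B7, B2–B8

Each bag holds 2 vertices, so the decomposition has width 1, which upper-bounds the treewidth. G has an edge, so its treewidth is at least 1. The upper and lower bounds meet at 1, so that is the treewidth.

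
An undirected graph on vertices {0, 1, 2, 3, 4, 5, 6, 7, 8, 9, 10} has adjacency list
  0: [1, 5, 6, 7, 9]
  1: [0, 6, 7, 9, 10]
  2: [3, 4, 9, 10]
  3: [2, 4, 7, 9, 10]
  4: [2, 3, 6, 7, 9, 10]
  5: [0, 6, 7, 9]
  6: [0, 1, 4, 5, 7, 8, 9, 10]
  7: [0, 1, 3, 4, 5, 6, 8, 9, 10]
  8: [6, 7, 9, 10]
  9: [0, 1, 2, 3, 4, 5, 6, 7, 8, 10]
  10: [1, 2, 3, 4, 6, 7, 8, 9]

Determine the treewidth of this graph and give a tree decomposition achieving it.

Treewidth 4.
Bags: B1 = {4, 6, 7, 9, 10}  B2 = {3, 4, 7, 9, 10}  B3 = {6, 7, 8, 9, 10}  B4 = {2, 3, 4, 9, 10}  B5 = {1, 6, 7, 9, 10}  B6 = {0, 1, 6, 7, 9}  B7 = {0, 5, 6, 7, 9}
Tree: B1–B2, B1–B3, B2–B4, B1–B5, B5–B6, B6–B7

Every bag has size at most 5, so the width is 5 − 1 = 4 and tw(G) ≤ 4. For the lower bound, the 5 vertices {2, 3, 4, 9, 10} are pairwise adjacent, and any tree decomposition puts a clique entirely inside one bag — forcing width ≥ 4. The upper and lower bounds meet at 4, so that is the treewidth.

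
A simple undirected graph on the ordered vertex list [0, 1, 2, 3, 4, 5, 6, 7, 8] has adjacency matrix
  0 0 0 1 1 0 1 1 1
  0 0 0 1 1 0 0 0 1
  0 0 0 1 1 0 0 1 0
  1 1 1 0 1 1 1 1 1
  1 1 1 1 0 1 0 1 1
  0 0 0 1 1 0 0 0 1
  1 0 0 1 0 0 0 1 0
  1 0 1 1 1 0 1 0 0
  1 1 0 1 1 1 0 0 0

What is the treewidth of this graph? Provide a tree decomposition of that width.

The largest bag has 4 vertices, giving width 3; this decomposition certifies tw(G) ≤ 3. For the lower bound, the 4 vertices {0, 3, 4, 8} are pairwise adjacent, and any tree decomposition puts a clique entirely inside one bag — forcing width ≥ 3. The upper and lower bounds meet at 3, so that is the treewidth.

Treewidth 3.
Bags: B1 = {0, 3, 4, 7}  B2 = {0, 3, 4, 8}  B3 = {3, 4, 5, 8}  B4 = {0, 3, 6, 7}  B5 = {2, 3, 4, 7}  B6 = {1, 3, 4, 8}
Tree: B1–B2, B2–B3, B1–B4, B1–B5, B3–B6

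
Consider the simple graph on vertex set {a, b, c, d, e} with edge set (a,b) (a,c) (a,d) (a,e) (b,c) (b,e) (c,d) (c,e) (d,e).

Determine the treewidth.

3

A width-3 tree decomposition is:
Bags: B1 = {a, c, d, e}  B2 = {a, b, c, e}
Tree: B1–B2
The largest bag has 4 vertices, giving width 3; this decomposition certifies tw(G) ≤ 3. On the other hand G contains the 4-clique {a, c, d, e}. A clique must lie in a single bag of any decomposition, so no decomposition can have width below 3. Therefore the treewidth is 3.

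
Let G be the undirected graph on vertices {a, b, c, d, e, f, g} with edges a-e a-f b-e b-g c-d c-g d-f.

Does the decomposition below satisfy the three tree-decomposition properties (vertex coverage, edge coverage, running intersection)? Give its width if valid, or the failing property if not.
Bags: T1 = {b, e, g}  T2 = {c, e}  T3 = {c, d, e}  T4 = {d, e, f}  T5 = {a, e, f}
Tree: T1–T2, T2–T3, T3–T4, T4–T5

A tree decomposition must satisfy three properties: every vertex lies in some bag; for every edge, both endpoints lie together in some bag; and for every vertex, the bags containing it form a connected subtree. Here edge (g,c) lies in no bag, so the decomposition is invalid.

No — edge (g,c) lies in no bag.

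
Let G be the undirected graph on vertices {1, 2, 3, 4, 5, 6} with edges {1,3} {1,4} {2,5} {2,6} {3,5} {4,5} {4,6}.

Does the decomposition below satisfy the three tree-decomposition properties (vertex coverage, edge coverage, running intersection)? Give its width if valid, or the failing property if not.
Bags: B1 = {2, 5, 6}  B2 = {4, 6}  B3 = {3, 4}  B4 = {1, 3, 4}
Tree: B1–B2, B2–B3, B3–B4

No — edge (5,4) lies in no bag.

A tree decomposition must satisfy three properties: every vertex lies in some bag; for every edge, both endpoints lie together in some bag; and for every vertex, the bags containing it form a connected subtree. Here edge (5,4) lies in no bag, so the decomposition is invalid.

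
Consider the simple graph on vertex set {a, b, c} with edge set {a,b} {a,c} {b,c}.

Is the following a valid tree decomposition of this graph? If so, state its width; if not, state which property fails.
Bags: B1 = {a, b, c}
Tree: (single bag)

Every vertex of G appears in some bag (union = {a, b, c}); every edge is covered by a bag; and for each vertex v the set of bags containing v is connected in the bag tree. The decomposition is therefore valid. The largest bag has 3 vertices, so the width is 2.

Yes; width 2.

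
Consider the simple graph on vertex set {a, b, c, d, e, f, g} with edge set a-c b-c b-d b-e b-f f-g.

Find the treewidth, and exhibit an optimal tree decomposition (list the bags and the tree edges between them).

Every bag has size at most 2, so the width is 2 − 1 = 1 and tw(G) ≤ 1. G has an edge, so its treewidth is at least 1. Therefore the treewidth is 1.

Treewidth 1.
Bags: B1 = {b, d}  B2 = {b, c}  B3 = {b, f}  B4 = {b, e}  B5 = {f, g}  B6 = {a, c}
Tree: B1–B2, B2–B3, B2–B4, B3–B5, B2–B6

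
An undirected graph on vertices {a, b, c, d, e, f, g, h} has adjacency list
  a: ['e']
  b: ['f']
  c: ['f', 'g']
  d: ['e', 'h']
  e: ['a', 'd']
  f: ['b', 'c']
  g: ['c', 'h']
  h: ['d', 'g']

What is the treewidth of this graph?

1

A width-1 tree decomposition is:
Bags: B1 = {a, e}  B2 = {d, e}  B3 = {d, h}  B4 = {g, h}  B5 = {c, g}  B6 = {c, f}  B7 = {b, f}
Tree: B1–B2, B2–B3, B3–B4, B4–B5, B5–B6, B6–B7
The largest bag has 2 vertices, giving width 1; this decomposition certifies tw(G) ≤ 1. Since G has at least one edge (e.g. a–e), it is not an edgeless graph, so tw(G) ≥ 1. Hence tw(G) = 1 exactly.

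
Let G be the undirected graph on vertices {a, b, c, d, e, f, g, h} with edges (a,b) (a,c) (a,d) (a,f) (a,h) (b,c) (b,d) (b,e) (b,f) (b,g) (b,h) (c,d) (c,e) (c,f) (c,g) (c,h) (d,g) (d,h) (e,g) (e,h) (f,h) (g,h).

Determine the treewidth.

4

A width-4 tree decomposition is:
Bags: B1 = {a, b, c, d, h}  B2 = {b, c, d, g, h}  B3 = {b, c, e, g, h}  B4 = {a, b, c, f, h}
Tree: B1–B2, B2–B3, B1–B4
The largest bag has 5 vertices, giving width 4; this decomposition certifies tw(G) ≤ 4. For the lower bound, the 5 vertices {b, c, d, g, h} are pairwise adjacent, and any tree decomposition puts a clique entirely inside one bag — forcing width ≥ 4. Therefore the treewidth is 4.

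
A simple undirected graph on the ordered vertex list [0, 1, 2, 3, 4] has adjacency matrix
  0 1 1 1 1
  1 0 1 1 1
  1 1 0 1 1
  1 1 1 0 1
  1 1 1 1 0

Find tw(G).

4

A width-4 tree decomposition is:
Bags: B1 = {0, 1, 2, 3, 4}
Tree: (single bag)
A single bag containing all 5 vertices is trivially a valid decomposition of width 4. On the other hand G contains the 5-clique {0, 1, 2, 3, 4}. A clique must lie in a single bag of any decomposition, so no decomposition can have width below 4. Therefore the treewidth is 4.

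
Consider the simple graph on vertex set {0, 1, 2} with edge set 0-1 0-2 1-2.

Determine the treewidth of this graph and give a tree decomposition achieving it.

With just one bag of size 3, the width is 3 − 1 = 2, so tw(G) ≤ 2. For the lower bound, the 3 vertices {0, 1, 2} are pairwise adjacent, and any tree decomposition puts a clique entirely inside one bag — forcing width ≥ 2. Therefore the treewidth is 2.

Treewidth 2.
One such decomposition:
Bags: B1 = {0, 1, 2}
Tree: (single bag)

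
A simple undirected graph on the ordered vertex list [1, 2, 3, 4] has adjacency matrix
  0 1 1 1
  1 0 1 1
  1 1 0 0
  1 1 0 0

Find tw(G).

A width-2 tree decomposition is:
Bags: B1 = {1, 2, 4}  B2 = {1, 2, 3}
Tree: B1–B2
Each bag holds 3 vertices, so the decomposition has width 2, which upper-bounds the treewidth. On the other hand G contains the 3-clique {1, 2, 3}. A clique must lie in a single bag of any decomposition, so no decomposition can have width below 2. Hence tw(G) = 2 exactly.

2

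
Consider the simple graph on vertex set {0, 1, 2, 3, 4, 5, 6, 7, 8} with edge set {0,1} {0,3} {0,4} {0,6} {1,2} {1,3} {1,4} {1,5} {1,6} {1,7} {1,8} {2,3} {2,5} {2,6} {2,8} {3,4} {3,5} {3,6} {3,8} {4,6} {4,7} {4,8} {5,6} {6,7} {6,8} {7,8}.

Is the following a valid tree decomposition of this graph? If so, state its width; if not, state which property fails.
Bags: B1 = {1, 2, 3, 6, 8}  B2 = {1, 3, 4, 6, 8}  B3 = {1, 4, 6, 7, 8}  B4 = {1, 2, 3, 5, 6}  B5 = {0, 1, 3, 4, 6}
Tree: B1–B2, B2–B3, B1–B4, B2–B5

Yes; width 4.

Every vertex of G appears in some bag (union = {0, 1, 2, 3, 4, 5, 6, 7, 8}); every edge is covered by a bag; and for each vertex v the set of bags containing v is connected in the bag tree. The decomposition is therefore valid. The largest bag has 5 vertices, so the width is 4.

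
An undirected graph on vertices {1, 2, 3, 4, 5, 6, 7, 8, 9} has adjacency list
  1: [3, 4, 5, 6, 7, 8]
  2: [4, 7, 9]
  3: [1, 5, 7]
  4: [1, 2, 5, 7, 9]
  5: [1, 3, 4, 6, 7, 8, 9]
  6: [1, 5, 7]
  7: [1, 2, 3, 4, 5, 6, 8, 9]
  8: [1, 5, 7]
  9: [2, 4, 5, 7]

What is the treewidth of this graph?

A width-3 tree decomposition is:
Bags: B1 = {1, 5, 6, 7}  B2 = {1, 4, 5, 7}  B3 = {4, 5, 7, 9}  B4 = {1, 5, 7, 8}  B5 = {1, 3, 5, 7}  B6 = {2, 4, 7, 9}
Tree: B1–B2, B2–B3, B1–B4, B4–B5, B3–B6
Each bag holds 4 vertices, so the decomposition has width 3, which upper-bounds the treewidth. Conversely, {2, 4, 7, 9} is a clique of size 4, and the vertices of any clique must share a bag in every tree decomposition; so some bag has ≥ 4 vertices and tw(G) ≥ 3. Therefore the treewidth is 3.

3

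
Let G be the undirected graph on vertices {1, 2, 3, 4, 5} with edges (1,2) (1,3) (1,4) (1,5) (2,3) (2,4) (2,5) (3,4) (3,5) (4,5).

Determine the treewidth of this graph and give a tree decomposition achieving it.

A single bag containing all 5 vertices is trivially a valid decomposition of width 4. Conversely, {1, 2, 3, 4, 5} is a clique of size 5, and the vertices of any clique must share a bag in every tree decomposition; so some bag has ≥ 5 vertices and tw(G) ≥ 4. Combining the bounds, tw(G) = 4.

Treewidth 4.
One such decomposition:
Bags: B1 = {1, 2, 3, 4, 5}
Tree: (single bag)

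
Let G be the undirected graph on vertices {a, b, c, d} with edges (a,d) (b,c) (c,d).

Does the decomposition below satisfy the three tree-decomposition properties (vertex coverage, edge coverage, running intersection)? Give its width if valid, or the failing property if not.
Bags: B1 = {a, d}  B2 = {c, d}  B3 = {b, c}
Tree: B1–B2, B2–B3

Every vertex of G appears in some bag (union = {a, b, c, d}); every edge is covered by a bag; and for each vertex v the set of bags containing v is connected in the bag tree. The decomposition is therefore valid. The largest bag has 2 vertices, so the width is 1.

Yes; width 1.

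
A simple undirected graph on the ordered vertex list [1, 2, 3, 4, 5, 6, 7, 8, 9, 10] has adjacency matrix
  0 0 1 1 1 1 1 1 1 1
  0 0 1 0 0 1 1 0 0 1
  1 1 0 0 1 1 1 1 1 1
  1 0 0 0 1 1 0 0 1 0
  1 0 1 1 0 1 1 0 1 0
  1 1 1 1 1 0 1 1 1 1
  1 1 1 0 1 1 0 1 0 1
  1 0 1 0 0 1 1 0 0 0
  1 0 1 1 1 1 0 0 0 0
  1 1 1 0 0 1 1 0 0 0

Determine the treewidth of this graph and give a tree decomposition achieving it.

Treewidth 4.
One such decomposition:
Bags: B1 = {1, 3, 5, 6, 7}  B2 = {1, 3, 5, 6, 9}  B3 = {1, 4, 5, 6, 9}  B4 = {1, 3, 6, 7, 10}  B5 = {2, 3, 6, 7, 10}  B6 = {1, 3, 6, 7, 8}
Tree: B1–B2, B2–B3, B1–B4, B4–B5, B4–B6

The largest bag has 5 vertices, giving width 4; this decomposition certifies tw(G) ≤ 4. Conversely, {1, 3, 5, 6, 9} is a clique of size 5, and the vertices of any clique must share a bag in every tree decomposition; so some bag has ≥ 5 vertices and tw(G) ≥ 4. Therefore the treewidth is 4.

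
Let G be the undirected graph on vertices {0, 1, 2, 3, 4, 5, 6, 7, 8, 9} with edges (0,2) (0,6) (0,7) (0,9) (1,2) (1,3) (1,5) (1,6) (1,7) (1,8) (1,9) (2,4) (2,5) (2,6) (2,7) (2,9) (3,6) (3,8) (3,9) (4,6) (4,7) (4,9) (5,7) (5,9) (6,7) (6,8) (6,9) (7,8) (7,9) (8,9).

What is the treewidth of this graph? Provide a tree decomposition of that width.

Every bag has size at most 5, so the width is 5 − 1 = 4 and tw(G) ≤ 4. For the lower bound, the 5 vertices {1, 2, 5, 7, 9} are pairwise adjacent, and any tree decomposition puts a clique entirely inside one bag — forcing width ≥ 4. The upper and lower bounds meet at 4, so that is the treewidth.

Treewidth 4.
One optimal decomposition is:
Bags: B1 = {0, 2, 6, 7, 9}  B2 = {1, 2, 6, 7, 9}  B3 = {1, 2, 5, 7, 9}  B4 = {2, 4, 6, 7, 9}  B5 = {1, 6, 7, 8, 9}  B6 = {1, 3, 6, 8, 9}
Tree: B1–B2, B2–B3, B2–B4, B2–B5, B5–B6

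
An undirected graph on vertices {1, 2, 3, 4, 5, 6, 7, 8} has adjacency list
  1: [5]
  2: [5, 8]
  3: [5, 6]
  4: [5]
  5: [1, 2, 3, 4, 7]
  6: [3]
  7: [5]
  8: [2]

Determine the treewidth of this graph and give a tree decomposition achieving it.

Treewidth 1.
One optimal decomposition is:
Bags: B1 = {2, 5}  B2 = {5, 7}  B3 = {2, 8}  B4 = {1, 5}  B5 = {4, 5}  B6 = {3, 5}  B7 = {3, 6}
Tree: B1–B2, B1–B3, B2–B4, B1–B5, B1–B6, B6–B7

The largest bag has 2 vertices, giving width 1; this decomposition certifies tw(G) ≤ 1. G has an edge, so its treewidth is at least 1. The upper and lower bounds meet at 1, so that is the treewidth.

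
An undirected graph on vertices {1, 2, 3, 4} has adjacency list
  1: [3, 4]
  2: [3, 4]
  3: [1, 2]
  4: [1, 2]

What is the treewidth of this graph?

A width-2 tree decomposition is:
Bags: B1 = {1, 2, 3}  B2 = {1, 2, 4}
Tree: B1–B2
Every bag has size at most 3, so the width is 3 − 1 = 2 and tw(G) ≤ 2. Since 2–3–1–4–2 is a cycle in G, G is not acyclic. Forests are exactly the graphs of treewidth ≤ 1, so tw(G) ≥ 2. The upper and lower bounds meet at 2, so that is the treewidth.

2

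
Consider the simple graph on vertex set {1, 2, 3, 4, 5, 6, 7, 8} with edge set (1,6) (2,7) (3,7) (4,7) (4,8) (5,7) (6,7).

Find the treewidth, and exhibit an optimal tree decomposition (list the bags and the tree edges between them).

Treewidth 1.
Bags: B1 = {6, 7}  B2 = {4, 7}  B3 = {4, 8}  B4 = {1, 6}  B5 = {2, 7}  B6 = {5, 7}  B7 = {3, 7}
Tree: B1–B2, B2–B3, B1–B4, B2–B5, B2–B6, B6–B7

The largest bag has 2 vertices, giving width 1; this decomposition certifies tw(G) ≤ 1. Since G has at least one edge (e.g. 7–6), it is not an edgeless graph, so tw(G) ≥ 1. Therefore the treewidth is 1.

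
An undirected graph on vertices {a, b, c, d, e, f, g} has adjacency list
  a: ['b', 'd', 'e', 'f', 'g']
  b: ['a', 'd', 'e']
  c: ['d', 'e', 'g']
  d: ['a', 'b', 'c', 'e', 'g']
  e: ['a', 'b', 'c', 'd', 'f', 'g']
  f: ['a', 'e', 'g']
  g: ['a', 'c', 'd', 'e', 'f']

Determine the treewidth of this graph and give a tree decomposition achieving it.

Every bag has size at most 4, so the width is 4 − 1 = 3 and tw(G) ≤ 3. Conversely, {c, d, e, g} is a clique of size 4, and the vertices of any clique must share a bag in every tree decomposition; so some bag has ≥ 4 vertices and tw(G) ≥ 3. Combining the bounds, tw(G) = 3.

Treewidth 3.
One optimal decomposition is:
Bags: B1 = {a, d, e, g}  B2 = {c, d, e, g}  B3 = {a, e, f, g}  B4 = {a, b, d, e}
Tree: B1–B2, B1–B3, B1–B4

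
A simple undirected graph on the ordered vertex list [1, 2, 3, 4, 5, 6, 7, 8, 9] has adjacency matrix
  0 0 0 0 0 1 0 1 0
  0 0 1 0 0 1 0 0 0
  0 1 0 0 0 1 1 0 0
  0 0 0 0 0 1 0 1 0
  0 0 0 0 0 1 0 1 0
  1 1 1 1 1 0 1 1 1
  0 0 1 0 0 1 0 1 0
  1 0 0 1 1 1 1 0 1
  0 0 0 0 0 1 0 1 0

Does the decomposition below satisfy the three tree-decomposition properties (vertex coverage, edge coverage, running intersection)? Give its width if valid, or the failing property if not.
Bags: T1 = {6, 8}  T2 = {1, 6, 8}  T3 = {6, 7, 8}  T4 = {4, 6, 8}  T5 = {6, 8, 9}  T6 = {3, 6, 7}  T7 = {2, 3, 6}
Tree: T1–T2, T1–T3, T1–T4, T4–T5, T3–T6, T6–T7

A tree decomposition must satisfy three properties: every vertex lies in some bag; for every edge, both endpoints lie together in some bag; and for every vertex, the bags containing it form a connected subtree. Here vertex 5 appears in no bag, so the decomposition is invalid.

No — vertex 5 appears in no bag.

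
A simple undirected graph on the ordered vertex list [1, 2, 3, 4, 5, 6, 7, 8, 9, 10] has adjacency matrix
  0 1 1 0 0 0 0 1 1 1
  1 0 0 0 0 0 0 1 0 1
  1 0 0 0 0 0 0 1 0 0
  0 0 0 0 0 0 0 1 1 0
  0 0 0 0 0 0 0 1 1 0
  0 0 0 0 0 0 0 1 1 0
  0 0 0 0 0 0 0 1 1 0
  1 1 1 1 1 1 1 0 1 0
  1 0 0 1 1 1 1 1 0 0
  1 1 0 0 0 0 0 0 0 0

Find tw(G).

2

A width-2 tree decomposition is:
Bags: B1 = {7, 8, 9}  B2 = {5, 8, 9}  B3 = {6, 8, 9}  B4 = {1, 8, 9}  B5 = {1, 3, 8}  B6 = {1, 2, 8}  B7 = {4, 8, 9}  B8 = {1, 2, 10}
Tree: B1–B2, B1–B3, B3–B4, B4–B5, B4–B6, B3–B7, B6–B8
The largest bag has 3 vertices, giving width 2; this decomposition certifies tw(G) ≤ 2. For the lower bound, the 3 vertices {1, 8, 9} are pairwise adjacent, and any tree decomposition puts a clique entirely inside one bag — forcing width ≥ 2. Combining the bounds, tw(G) = 2.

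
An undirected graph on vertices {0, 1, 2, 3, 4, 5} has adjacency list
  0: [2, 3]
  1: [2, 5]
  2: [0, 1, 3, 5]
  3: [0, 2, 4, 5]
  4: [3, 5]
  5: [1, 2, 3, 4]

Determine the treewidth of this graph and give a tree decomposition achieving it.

The largest bag has 3 vertices, giving width 2; this decomposition certifies tw(G) ≤ 2. For the lower bound, the 3 vertices {1, 2, 5} are pairwise adjacent, and any tree decomposition puts a clique entirely inside one bag — forcing width ≥ 2. The upper and lower bounds meet at 2, so that is the treewidth.

Treewidth 2.
One optimal decomposition is:
Bags: B1 = {0, 2, 3}  B2 = {2, 3, 5}  B3 = {3, 4, 5}  B4 = {1, 2, 5}
Tree: B1–B2, B2–B3, B2–B4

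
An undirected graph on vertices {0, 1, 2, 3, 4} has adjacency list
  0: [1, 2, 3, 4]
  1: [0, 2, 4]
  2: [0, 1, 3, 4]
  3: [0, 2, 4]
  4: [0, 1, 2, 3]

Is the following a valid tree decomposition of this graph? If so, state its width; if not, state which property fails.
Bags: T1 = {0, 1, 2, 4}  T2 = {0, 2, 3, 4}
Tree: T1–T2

Yes; width 3.

Every vertex of G appears in some bag (union = {0, 1, 2, 3, 4}); every edge is covered by a bag; and for each vertex v the set of bags containing v is connected in the bag tree. The decomposition is therefore valid. The largest bag has 4 vertices, so the width is 3.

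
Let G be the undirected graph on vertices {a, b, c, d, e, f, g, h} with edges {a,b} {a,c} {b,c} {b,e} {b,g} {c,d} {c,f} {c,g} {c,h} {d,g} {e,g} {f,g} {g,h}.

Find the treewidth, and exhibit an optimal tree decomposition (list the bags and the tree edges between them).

Treewidth 2.
One such decomposition:
Bags: B1 = {c, f, g}  B2 = {b, c, g}  B3 = {c, d, g}  B4 = {a, b, c}  B5 = {c, g, h}  B6 = {b, e, g}
Tree: B1–B2, B2–B3, B2–B4, B2–B5, B2–B6

Each bag holds 3 vertices, so the decomposition has width 2, which upper-bounds the treewidth. On the other hand G contains the 3-clique {b, e, g}. A clique must lie in a single bag of any decomposition, so no decomposition can have width below 2. Therefore the treewidth is 2.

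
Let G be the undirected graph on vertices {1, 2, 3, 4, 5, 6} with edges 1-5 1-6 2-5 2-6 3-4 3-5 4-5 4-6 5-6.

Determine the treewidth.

A width-2 tree decomposition is:
Bags: B1 = {4, 5, 6}  B2 = {1, 5, 6}  B3 = {3, 4, 5}  B4 = {2, 5, 6}
Tree: B1–B2, B1–B3, B2–B4
Every bag has size at most 3, so the width is 3 − 1 = 2 and tw(G) ≤ 2. For the lower bound, the 3 vertices {3, 4, 5} are pairwise adjacent, and any tree decomposition puts a clique entirely inside one bag — forcing width ≥ 2. Hence tw(G) = 2 exactly.

2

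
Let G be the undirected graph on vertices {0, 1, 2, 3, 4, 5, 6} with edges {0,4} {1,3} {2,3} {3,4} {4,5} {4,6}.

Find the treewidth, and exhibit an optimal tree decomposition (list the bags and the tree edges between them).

Each bag holds 2 vertices, so the decomposition has width 1, which upper-bounds the treewidth. Any graph with an edge has treewidth ≥ 1, and G has the edge 0–4. Hence tw(G) = 1 exactly.

Treewidth 1.
One optimal decomposition is:
Bags: B1 = {0, 4}  B2 = {3, 4}  B3 = {2, 3}  B4 = {4, 5}  B5 = {1, 3}  B6 = {4, 6}
Tree: B1–B2, B2–B3, B1–B4, B3–B5, B2–B6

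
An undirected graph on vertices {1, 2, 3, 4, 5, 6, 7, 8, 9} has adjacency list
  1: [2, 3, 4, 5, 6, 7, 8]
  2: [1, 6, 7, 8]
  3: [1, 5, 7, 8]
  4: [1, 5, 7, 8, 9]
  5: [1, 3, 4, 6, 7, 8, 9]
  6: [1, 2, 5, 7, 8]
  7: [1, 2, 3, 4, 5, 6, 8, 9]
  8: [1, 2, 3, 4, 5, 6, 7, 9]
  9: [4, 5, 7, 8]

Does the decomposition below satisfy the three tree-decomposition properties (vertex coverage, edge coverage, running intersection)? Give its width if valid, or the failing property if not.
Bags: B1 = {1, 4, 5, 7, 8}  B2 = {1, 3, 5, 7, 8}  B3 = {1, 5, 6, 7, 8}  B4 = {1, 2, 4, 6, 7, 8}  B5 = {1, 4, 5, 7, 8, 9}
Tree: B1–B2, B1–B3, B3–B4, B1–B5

No — bags containing vertex 4 are not connected in the tree.

A tree decomposition must satisfy three properties: every vertex lies in some bag; for every edge, both endpoints lie together in some bag; and for every vertex, the bags containing it form a connected subtree. Here bags containing vertex 4 are not connected in the tree, so the decomposition is invalid.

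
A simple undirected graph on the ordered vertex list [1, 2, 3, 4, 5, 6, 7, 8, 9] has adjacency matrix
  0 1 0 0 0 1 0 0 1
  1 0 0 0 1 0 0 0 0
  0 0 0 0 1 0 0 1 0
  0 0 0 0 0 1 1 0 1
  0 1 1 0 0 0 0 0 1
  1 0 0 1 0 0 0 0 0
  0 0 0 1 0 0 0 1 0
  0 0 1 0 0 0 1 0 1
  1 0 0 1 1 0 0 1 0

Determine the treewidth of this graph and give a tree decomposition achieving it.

Every bag has size at most 4, so the width is 4 − 1 = 3 and tw(G) ≤ 3. For the lower bound: the 4 vertex sets {3,7,8}, {4}, {9}, {1,2,5,6} are disjoint, each induces a connected subgraph, and every pair is joined by at least one edge of G. Contracting each set to a single vertex therefore yields K_{4} as a minor, and since treewidth is minor-monotone, tw(G) ≥ tw(K_{4}) = 3. Hence tw(G) = 3 exactly.

Treewidth 3.
Bags: B1 = {3, 4, 7, 8}  B2 = {3, 4, 8, 9}  B3 = {3, 4, 5, 9}  B4 = {4, 5, 6, 9}  B5 = {1, 5, 6, 9}  B6 = {1, 2, 5, 6}
Tree: B1–B2, B2–B3, B3–B4, B4–B5, B5–B6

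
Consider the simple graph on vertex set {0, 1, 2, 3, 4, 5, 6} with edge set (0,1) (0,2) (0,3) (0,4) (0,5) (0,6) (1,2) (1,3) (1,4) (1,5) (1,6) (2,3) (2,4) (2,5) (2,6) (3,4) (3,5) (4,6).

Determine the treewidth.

4

A width-4 tree decomposition is:
Bags: B1 = {0, 1, 2, 3, 5}  B2 = {0, 1, 2, 3, 4}  B3 = {0, 1, 2, 4, 6}
Tree: B1–B2, B2–B3
The largest bag has 5 vertices, giving width 4; this decomposition certifies tw(G) ≤ 4. Conversely, {0, 1, 2, 3, 4} is a clique of size 5, and the vertices of any clique must share a bag in every tree decomposition; so some bag has ≥ 5 vertices and tw(G) ≥ 4. The upper and lower bounds meet at 4, so that is the treewidth.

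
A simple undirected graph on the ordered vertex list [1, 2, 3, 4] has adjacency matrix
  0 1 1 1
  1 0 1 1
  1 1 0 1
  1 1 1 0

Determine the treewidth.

3

A width-3 tree decomposition is:
Bags: B1 = {1, 2, 3, 4}
Tree: (single bag)
With just one bag of size 4, the width is 4 − 1 = 3, so tw(G) ≤ 3. On the other hand G contains the 4-clique {1, 2, 3, 4}. A clique must lie in a single bag of any decomposition, so no decomposition can have width below 3. Hence tw(G) = 3 exactly.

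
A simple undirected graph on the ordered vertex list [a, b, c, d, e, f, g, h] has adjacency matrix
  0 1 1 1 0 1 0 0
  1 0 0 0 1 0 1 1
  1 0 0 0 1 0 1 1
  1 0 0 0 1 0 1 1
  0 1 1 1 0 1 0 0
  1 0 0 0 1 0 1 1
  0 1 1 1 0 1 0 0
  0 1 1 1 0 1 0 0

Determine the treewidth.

A width-4 tree decomposition is:
Bags: B1 = {a, c, e, g, h}  B2 = {a, d, e, g, h}  B3 = {a, e, f, g, h}  B4 = {a, b, e, g, h}
Tree: B1–B2, B2–B3, B3–B4
Each bag holds 5 vertices, so the decomposition has width 4, which upper-bounds the treewidth. For the lower bound: the 5 vertex sets {c,h}, {a,d}, {f,g}, {e}, {b} are disjoint, each induces a connected subgraph, and every pair is joined by at least one edge of G. Contracting each set to a single vertex therefore yields K_{5} as a minor, and since treewidth is minor-monotone, tw(G) ≥ tw(K_{5}) = 4. Hence tw(G) = 4 exactly.

4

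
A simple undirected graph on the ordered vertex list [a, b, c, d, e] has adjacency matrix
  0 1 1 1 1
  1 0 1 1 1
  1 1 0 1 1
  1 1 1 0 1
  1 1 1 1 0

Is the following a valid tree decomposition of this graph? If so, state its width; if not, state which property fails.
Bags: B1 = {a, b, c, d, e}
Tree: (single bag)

Every vertex of G appears in some bag (union = {a, b, c, d, e}); every edge is covered by a bag; and for each vertex v the set of bags containing v is connected in the bag tree. The decomposition is therefore valid. The largest bag has 5 vertices, so the width is 4.

Yes; width 4.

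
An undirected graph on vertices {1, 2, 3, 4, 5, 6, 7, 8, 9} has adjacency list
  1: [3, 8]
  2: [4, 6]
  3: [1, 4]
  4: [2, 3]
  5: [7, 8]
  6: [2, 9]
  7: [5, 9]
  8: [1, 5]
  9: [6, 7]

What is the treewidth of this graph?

2

A width-2 tree decomposition is:
Bags: B1 = {1, 3, 8}  B2 = {3, 4, 8}  B3 = {2, 4, 8}  B4 = {2, 6, 8}  B5 = {6, 8, 9}  B6 = {7, 8, 9}  B7 = {5, 7, 8}
Tree: B1–B2, B2–B3, B3–B4, B4–B5, B5–B6, B6–B7
The largest bag has 3 vertices, giving width 2; this decomposition certifies tw(G) ≤ 2. Since 8–1–3–4–2–6–9–7–5–8 is a cycle in G, G is not acyclic. Forests are exactly the graphs of treewidth ≤ 1, so tw(G) ≥ 2. Combining the bounds, tw(G) = 2.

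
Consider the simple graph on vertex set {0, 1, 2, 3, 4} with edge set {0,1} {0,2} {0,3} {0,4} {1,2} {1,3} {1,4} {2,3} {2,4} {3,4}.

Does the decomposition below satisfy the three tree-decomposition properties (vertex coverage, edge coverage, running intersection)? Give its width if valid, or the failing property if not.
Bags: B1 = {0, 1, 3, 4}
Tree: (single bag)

A tree decomposition must satisfy three properties: every vertex lies in some bag; for every edge, both endpoints lie together in some bag; and for every vertex, the bags containing it form a connected subtree. Here vertex 2 appears in no bag, so the decomposition is invalid.

No — vertex 2 appears in no bag.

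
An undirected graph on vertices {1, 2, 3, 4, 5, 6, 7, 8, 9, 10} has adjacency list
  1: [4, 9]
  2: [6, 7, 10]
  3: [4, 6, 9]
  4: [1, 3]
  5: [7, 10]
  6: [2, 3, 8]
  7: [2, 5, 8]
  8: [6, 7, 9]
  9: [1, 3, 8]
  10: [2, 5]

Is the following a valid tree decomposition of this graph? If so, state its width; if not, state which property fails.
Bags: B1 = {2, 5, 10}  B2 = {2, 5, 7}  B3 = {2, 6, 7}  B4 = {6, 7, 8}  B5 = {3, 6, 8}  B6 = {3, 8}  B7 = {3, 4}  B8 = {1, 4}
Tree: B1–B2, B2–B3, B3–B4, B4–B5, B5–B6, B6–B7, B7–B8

No — vertex 9 appears in no bag.

A tree decomposition must satisfy three properties: every vertex lies in some bag; for every edge, both endpoints lie together in some bag; and for every vertex, the bags containing it form a connected subtree. Here vertex 9 appears in no bag, so the decomposition is invalid.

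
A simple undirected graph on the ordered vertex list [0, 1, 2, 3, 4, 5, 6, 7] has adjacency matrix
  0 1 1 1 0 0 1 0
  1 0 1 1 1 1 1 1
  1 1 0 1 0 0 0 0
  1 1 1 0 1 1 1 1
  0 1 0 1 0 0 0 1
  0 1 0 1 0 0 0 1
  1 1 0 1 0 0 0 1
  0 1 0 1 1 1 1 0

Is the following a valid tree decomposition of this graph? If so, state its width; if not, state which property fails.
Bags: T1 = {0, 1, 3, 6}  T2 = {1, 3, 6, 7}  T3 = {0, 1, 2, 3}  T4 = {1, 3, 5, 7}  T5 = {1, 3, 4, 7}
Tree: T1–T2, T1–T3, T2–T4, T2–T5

Yes; width 3.

Vertex coverage: the bags together contain {0, 1, 2, 3, 4, 5, 6, 7}, the full vertex set. Edge coverage: each edge of G has both endpoints in at least one bag. Running intersection: for every vertex, the bags containing it form a connected subtree. All three properties hold, so this is a valid tree decomposition of width max|bag| − 1 = 3, and hence tw(G) ≤ 3.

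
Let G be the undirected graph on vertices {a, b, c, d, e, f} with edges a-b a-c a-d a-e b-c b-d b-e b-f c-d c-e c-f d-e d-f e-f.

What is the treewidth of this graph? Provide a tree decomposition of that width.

Each bag holds 5 vertices, so the decomposition has width 4, which upper-bounds the treewidth. Conversely, {b, c, d, e, f} is a clique of size 5, and the vertices of any clique must share a bag in every tree decomposition; so some bag has ≥ 5 vertices and tw(G) ≥ 4. The upper and lower bounds meet at 4, so that is the treewidth.

Treewidth 4.
Bags: B1 = {b, c, d, e, f}  B2 = {a, b, c, d, e}
Tree: B1–B2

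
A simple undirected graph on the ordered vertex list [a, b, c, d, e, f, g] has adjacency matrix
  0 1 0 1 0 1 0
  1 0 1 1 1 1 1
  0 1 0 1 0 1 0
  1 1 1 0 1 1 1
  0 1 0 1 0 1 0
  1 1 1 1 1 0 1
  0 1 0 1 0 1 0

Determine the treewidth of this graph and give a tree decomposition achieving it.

Every bag has size at most 4, so the width is 4 − 1 = 3 and tw(G) ≤ 3. Conversely, {b, d, f, g} is a clique of size 4, and the vertices of any clique must share a bag in every tree decomposition; so some bag has ≥ 4 vertices and tw(G) ≥ 3. Therefore the treewidth is 3.

Treewidth 3.
One optimal decomposition is:
Bags: B1 = {b, c, d, f}  B2 = {b, d, f, g}  B3 = {a, b, d, f}  B4 = {b, d, e, f}
Tree: B1–B2, B2–B3, B1–B4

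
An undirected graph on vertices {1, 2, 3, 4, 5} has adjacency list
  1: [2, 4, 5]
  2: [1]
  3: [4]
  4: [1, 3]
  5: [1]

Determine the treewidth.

1

A width-1 tree decomposition is:
Bags: B1 = {1, 5}  B2 = {1, 4}  B3 = {1, 2}  B4 = {3, 4}
Tree: B1–B2, B2–B3, B2–B4
The largest bag has 2 vertices, giving width 1; this decomposition certifies tw(G) ≤ 1. Any graph with an edge has treewidth ≥ 1, and G has the edge 5–1. Hence tw(G) = 1 exactly.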